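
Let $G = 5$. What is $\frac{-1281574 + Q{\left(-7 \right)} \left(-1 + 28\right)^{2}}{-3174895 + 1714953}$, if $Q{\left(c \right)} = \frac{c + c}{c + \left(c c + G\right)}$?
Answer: $\frac{2738372}{3118967} \approx 0.87797$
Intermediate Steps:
$Q{\left(c \right)} = \frac{2 c}{5 + c + c^{2}}$ ($Q{\left(c \right)} = \frac{c + c}{c + \left(c c + 5\right)} = \frac{2 c}{c + \left(c^{2} + 5\right)} = \frac{2 c}{c + \left(5 + c^{2}\right)} = \frac{2 c}{5 + c + c^{2}}$)
$\frac{-1281574 + Q{\left(-7 \right)} \left(-1 + 28\right)^{2}}{-3174895 + 1714953} = \frac{-1281574 + 2 \left(-7\right) \frac{1}{5 - 7 + \left(-7\right)^{2}} \left(-1 + 28\right)^{2}}{-3174895 + 1714953} = \frac{-1281574 + 2 \left(-7\right) \frac{1}{5 - 7 + 49} \cdot 27^{2}}{-1459942} = \left(-1281574 + 2 \left(-7\right) \frac{1}{47} \cdot 729\right) \left(- \frac{1}{1459942}\right) = \left(-1281574 - \frac{10206}{47}\right) \left(- \frac{1}{1459942}\right) = \left(- \frac{60244184}{47}\right) \left(- \frac{1}{1459942}\right) = \frac{2738372}{3118967}$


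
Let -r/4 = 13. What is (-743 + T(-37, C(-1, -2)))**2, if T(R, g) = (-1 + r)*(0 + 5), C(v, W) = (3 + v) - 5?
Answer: 1016064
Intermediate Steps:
r = -52 (r = -4*13 = -52)
C(v, W) = -2 + v
T(R, g) = -265 (T(R, g) = (-1 - 52)*(0 + 5) = -53*5 = -265)
(-743 + T(-37, C(-1, -2)))**2 = (-743 - 265)**2 = (-1008)**2 = 1016064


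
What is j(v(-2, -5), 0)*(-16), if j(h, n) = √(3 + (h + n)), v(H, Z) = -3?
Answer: 0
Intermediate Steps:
j(h, n) = √(3 + h + n)
j(v(-2, -5), 0)*(-16) = √(3 - 3 + 0)*(-16) = √0*(-16) = 0*(-16) = 0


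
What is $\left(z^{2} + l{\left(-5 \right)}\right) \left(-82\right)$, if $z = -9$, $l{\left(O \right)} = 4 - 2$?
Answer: $-6806$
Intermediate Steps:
$l{\left(O \right)} = 2$
$\left(z^{2} + l{\left(-5 \right)}\right) \left(-82\right) = \left(\left(-9\right)^{2} + 2\right) \left(-82\right) = \left(81 + 2\right) \left(-82\right) = 83 \left(-82\right) = -6806$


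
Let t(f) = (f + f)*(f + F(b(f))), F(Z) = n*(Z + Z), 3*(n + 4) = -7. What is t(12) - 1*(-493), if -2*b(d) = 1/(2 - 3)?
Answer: 629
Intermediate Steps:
n = -19/3 (n = -4 + (⅓)*(-7) = -4 - 7/3 = -19/3 ≈ -6.3333)
b(d) = ½ (b(d) = -1/(2*(2 - 3)) = -½/(-1) = -½*(-1) = ½)
F(Z) = -38*Z/3 (F(Z) = -19*(Z + Z)/3 = -38*Z/3)
t(f) = 2*f*(-19/3 + f) (t(f) = (f + f)*(f - 38/3*½) = (2*f)*(f - 19/3) = (2*f)*(-19/3 + f) = 2*f*(-19/3 + f))
t(12) - 1*(-493) = (⅔)*12*(-19 + 3*12) - 1*(-493) = (⅔)*12*(-19 + 36) + 493 = (⅔)*12*17 + 493 = 136 + 493 = 629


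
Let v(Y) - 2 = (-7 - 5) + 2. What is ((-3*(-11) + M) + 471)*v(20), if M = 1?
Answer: -4040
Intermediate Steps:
v(Y) = -8 (v(Y) = 2 + ((-7 - 5) + 2) = 2 + (-12 + 2) = 2 - 10 = -8)
((-3*(-11) + M) + 471)*v(20) = ((-3*(-11) + 1) + 471)*(-8) = ((33 + 1) + 471)*(-8) = (34 + 471)*(-8) = 505*(-8) = -4040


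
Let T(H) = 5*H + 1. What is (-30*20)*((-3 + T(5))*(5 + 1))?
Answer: -82800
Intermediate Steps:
T(H) = 1 + 5*H
(-30*20)*((-3 + T(5))*(5 + 1)) = (-30*20)*((-3 + (1 + 5*5))*(5 + 1)) = -600*(-3 + (1 + 25))*6 = -600*(-3 + 26)*6 = -13800*6 = -600*138 = -82800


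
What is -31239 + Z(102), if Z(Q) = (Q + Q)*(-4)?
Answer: -32055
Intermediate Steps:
Z(Q) = -8*Q (Z(Q) = (2*Q)*(-4) = -8*Q)
-31239 + Z(102) = -31239 - 8*102 = -31239 - 816 = -32055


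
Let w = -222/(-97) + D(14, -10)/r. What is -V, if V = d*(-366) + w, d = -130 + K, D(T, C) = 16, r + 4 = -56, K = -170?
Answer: -159761942/1455 ≈ -1.0980e+5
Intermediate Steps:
r = -60 (r = -4 - 56 = -60)
w = 2942/1455 (w = -222/(-97) + 16/(-60) = -222*(-1/97) + 16*(-1/60) = 222/97 - 4/15 = 2942/1455 ≈ 2.0220)
d = -300 (d = -130 - 170 = -300)
V = 159761942/1455 (V = -300*(-366) + 2942/1455 = 109800 + 2942/1455 = 159761942/1455 ≈ 1.0980e+5)
-V = -1*159761942/1455 = -159761942/1455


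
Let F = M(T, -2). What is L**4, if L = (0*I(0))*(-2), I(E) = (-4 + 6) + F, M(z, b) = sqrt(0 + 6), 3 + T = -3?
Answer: 0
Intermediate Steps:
T = -6 (T = -3 - 3 = -6)
M(z, b) = sqrt(6)
F = sqrt(6) ≈ 2.4495
I(E) = 2 + sqrt(6) (I(E) = (-4 + 6) + sqrt(6) = 2 + sqrt(6))
L = 0 (L = (0*(2 + sqrt(6)))*(-2) = 0*(-2) = 0)
L**4 = 0**4 = 0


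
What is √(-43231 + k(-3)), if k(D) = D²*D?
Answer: I*√43258 ≈ 207.99*I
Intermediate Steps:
k(D) = D³
√(-43231 + k(-3)) = √(-43231 + (-3)³) = √(-43231 - 27) = √(-43258) = I*√43258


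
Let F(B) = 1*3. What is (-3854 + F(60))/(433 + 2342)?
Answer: -3851/2775 ≈ -1.3877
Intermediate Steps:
F(B) = 3
(-3854 + F(60))/(433 + 2342) = (-3854 + 3)/(433 + 2342) = -3851/2775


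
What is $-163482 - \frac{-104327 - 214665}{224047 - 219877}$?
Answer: $- \frac{340700474}{2085} \approx -1.6341 \cdot 10^{5}$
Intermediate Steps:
$-163482 - \frac{-104327 - 214665}{224047 - 219877} = -163482 - - \frac{318992}{4170} = -163482 - \left(-318992\right) \frac{1}{4170} = -163482 - - \frac{159496}{2085} = -163482 + \frac{159496}{2085} = - \frac{340700474}{2085}$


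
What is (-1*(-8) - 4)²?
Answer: 16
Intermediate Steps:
(-1*(-8) - 4)² = (8 - 4)² = 4² = 16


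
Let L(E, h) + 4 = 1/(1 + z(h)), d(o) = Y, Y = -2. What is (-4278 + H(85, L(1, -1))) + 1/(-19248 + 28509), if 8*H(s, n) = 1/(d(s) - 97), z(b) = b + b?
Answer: -3486434045/814968 ≈ -4278.0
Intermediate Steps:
z(b) = 2*b
d(o) = -2
L(E, h) = -4 + 1/(1 + 2*h)
H(s, n) = -1/792 (H(s, n) = 1/(8*(-2 - 97)) = (1/8)/(-99) = (1/8)*(-1/99) = -1/792)
(-4278 + H(85, L(1, -1))) + 1/(-19248 + 28509) = (-4278 - 1/792) + 1/(-19248 + 28509) = -3388177/792 + 1/9261 = -3486434045/814968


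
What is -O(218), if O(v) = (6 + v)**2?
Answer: -50176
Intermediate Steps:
-O(218) = -(6 + 218)**2 = -1*224**2 = -1*50176 = -50176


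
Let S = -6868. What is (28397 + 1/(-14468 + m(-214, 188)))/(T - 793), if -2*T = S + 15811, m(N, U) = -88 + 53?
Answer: -823683380/152702087 ≈ -5.3941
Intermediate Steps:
m(N, U) = -35
T = -8943/2 (T = -(-6868 + 15811)/2 = -½*8943 = -8943/2 ≈ -4471.5)
(28397 + 1/(-14468 + m(-214, 188)))/(T - 793) = (28397 + 1/(-14468 - 35))/(-8943/2 - 793) = (28397 + 1/(-14503))/(-10529/2) = (28397 - 1/14503)*(-2/10529) = (411841690/14503)*(-2/10529) = -823683380/152702087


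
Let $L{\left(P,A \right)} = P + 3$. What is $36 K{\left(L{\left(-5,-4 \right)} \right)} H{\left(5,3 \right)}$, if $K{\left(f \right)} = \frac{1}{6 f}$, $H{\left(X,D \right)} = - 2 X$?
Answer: $30$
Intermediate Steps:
$L{\left(P,A \right)} = 3 + P$
$K{\left(f \right)} = \frac{1}{6 f}$
$36 K{\left(L{\left(-5,-4 \right)} \right)} H{\left(5,3 \right)} = 36 \frac{1}{6 \left(3 - 5\right)} \left(\left(-2\right) 5\right) = 36 \frac{1}{6 \left(-2\right)} \left(-10\right) = 36 \cdot \frac{1}{6} \left(- \frac{1}{2}\right) \left(-10\right) = 36 \left(- \frac{1}{12}\right) \left(-10\right) = \left(-3\right) \left(-10\right) = 30$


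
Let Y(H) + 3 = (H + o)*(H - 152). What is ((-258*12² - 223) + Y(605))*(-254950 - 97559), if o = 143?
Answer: -106269478194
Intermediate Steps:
Y(H) = -3 + (-152 + H)*(143 + H) (Y(H) = -3 + (H + 143)*(H - 152) = -3 + (143 + H)*(-152 + H) = -3 + (-152 + H)*(143 + H))
((-258*12² - 223) + Y(605))*(-254950 - 97559) = ((-258*12² - 223) + (-21739 + 605² - 9*605))*(-254950 - 97559) = ((-258*144 - 223) + (-21739 + 366025 - 5445))*(-352509) = ((-37152 - 223) + 338841)*(-352509) = (-37375 + 338841)*(-352509) = 301466*(-352509) = -106269478194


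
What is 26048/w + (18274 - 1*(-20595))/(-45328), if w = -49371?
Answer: -3099705143/2237888688 ≈ -1.3851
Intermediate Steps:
26048/w + (18274 - 1*(-20595))/(-45328) = 26048/(-49371) + (18274 - 1*(-20595))/(-45328) = 26048*(-1/49371) + (18274 + 20595)*(-1/45328) = -26048/49371 + 38869*(-1/45328) = -26048/49371 - 38869/45328 = -3099705143/2237888688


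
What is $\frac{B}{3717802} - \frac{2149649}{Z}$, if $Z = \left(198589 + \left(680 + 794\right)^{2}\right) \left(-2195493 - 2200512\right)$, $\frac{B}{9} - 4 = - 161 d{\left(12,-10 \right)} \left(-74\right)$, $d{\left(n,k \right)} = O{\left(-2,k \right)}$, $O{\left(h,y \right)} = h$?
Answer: $- \frac{1117542144523734851}{19377356523181338825} \approx -0.057673$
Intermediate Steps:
$d{\left(n,k \right)} = -2$
$B = -214416$ ($B = 36 + 9 \left(-161\right) \left(-2\right) \left(-74\right) = 36 + 9 \cdot 322 \left(-74\right) = 36 + 9 \left(-23828\right) = 36 - 214452 = -214416$)
$Z = -10424092796325$ ($Z = \left(198589 + 1474^{2}\right) \left(-4396005\right) = \left(198589 + 2172676\right) \left(-4396005\right) = 2371265 \left(-4396005\right) = -10424092796325$)
$\frac{B}{3717802} - \frac{2149649}{Z} = - \frac{214416}{3717802} - \frac{2149649}{-10424092796325} = \left(-214416\right) \frac{1}{3717802} - - \frac{2149649}{10424092796325} = - \frac{107208}{1858901} + \frac{2149649}{10424092796325} = - \frac{1117542144523734851}{19377356523181338825}$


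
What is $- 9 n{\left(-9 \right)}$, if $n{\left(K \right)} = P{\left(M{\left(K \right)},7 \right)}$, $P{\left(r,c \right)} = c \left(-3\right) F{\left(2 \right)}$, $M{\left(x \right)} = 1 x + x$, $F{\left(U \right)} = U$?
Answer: $378$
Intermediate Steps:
$M{\left(x \right)} = 2 x$ ($M{\left(x \right)} = x + x = 2 x$)
$P{\left(r,c \right)} = - 6 c$ ($P{\left(r,c \right)} = c \left(-3\right) 2 = - 3 c 2 = - 6 c$)
$n{\left(K \right)} = -42$ ($n{\left(K \right)} = \left(-6\right) 7 = -42$)
$- 9 n{\left(-9 \right)} = \left(-9\right) \left(-42\right) = 378$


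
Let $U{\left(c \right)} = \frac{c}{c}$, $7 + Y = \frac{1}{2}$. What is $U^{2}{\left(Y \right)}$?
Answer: $1$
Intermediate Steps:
$Y = - \frac{13}{2}$ ($Y = -7 + \frac{1}{2} = - \frac{13}{2} \approx -6.5$)
$U{\left(c \right)} = 1$
$U^{2}{\left(Y \right)} = 1^{2} = 1$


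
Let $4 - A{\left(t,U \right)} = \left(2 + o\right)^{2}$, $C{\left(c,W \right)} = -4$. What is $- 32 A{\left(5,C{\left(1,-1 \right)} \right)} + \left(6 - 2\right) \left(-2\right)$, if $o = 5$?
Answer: $1432$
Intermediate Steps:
$A{\left(t,U \right)} = -45$ ($A{\left(t,U \right)} = 4 - \left(2 + 5\right)^{2} = 4 - 7^{2} = 4 - 49 = -45$)
$- 32 A{\left(5,C{\left(1,-1 \right)} \right)} + \left(6 - 2\right) \left(-2\right) = \left(-32\right) \left(-45\right) + \left(6 - 2\right) \left(-2\right) = 1440 + 4 \left(-2\right) = 1440 - 8 = 1432$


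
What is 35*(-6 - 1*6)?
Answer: -420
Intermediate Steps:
35*(-6 - 1*6) = 35*(-6 - 6) = 35*(-12) = -420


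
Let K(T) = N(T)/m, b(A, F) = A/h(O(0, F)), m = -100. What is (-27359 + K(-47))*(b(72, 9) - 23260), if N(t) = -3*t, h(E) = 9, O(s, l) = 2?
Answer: 15904606333/25 ≈ 6.3618e+8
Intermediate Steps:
b(A, F) = A/9
K(T) = 3*T/100 (K(T) = -3*T/(-100) = -3*T*(-1/100) = 3*T/100)
(-27359 + K(-47))*(b(72, 9) - 23260) = (-27359 + (3/100)*(-47))*((⅑)*72 - 23260) = (-27359 - 141/100)*(8 - 23260) = -2736041/100*(-23252) = 15904606333/25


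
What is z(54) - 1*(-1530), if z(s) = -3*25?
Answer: 1455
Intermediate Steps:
z(s) = -75
z(54) - 1*(-1530) = -75 - 1*(-1530) = -75 + 1530 = 1455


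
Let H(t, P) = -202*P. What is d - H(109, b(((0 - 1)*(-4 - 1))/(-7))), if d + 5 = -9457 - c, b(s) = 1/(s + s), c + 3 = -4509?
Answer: -25457/5 ≈ -5091.4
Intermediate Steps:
c = -4512 (c = -3 - 4509 = -4512)
b(s) = 1/(2*s)
d = -4950 (d = -5 + (-9457 - 1*(-4512)) = -5 + (-9457 + 4512) = -5 - 4945 = -4950)
d - H(109, b(((0 - 1)*(-4 - 1))/(-7))) = -4950 - (-202)*1/(2*((((0 - 1)*(-4 - 1))/(-7)))) = -4950 - (-202)*1/(2*((-1*(-5)*(-⅐)))) = -4950 - (-202)*1/(2*((5*(-⅐)))) = -4950 - (-202)*1/(2*(-5/7)) = -4950 - (-202)*(½)*(-7/5) = -4950 - (-202)*(-7)/10 = -4950 - 1*707/5 = -4950 - 707/5 = -25457/5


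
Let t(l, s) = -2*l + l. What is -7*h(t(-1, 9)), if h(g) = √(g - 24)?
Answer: -7*I*√23 ≈ -33.571*I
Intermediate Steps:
t(l, s) = -l
h(g) = √(-24 + g)
-7*h(t(-1, 9)) = -7*√(-24 - 1*(-1)) = -7*√(-24 + 1) = -7*I*√23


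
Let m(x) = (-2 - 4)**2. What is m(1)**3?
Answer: 46656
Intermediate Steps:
m(x) = 36 (m(x) = (-6)**2 = 36)
m(1)**3 = 36**3 = 46656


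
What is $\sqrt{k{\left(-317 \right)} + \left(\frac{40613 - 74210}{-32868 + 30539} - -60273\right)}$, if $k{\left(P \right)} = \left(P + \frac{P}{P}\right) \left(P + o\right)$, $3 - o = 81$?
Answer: $\frac{\sqrt{1004067286826}}{2329} \approx 430.24$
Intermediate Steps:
$o = -78$ ($o = 3 - 81 = -78$)
$k{\left(P \right)} = \left(1 + P\right) \left(-78 + P\right)$ ($k{\left(P \right)} = \left(P + \frac{P}{P}\right) \left(P - 78\right) = \left(P + 1\right) \left(-78 + P\right) = \left(1 + P\right) \left(-78 + P\right)$)
$\sqrt{k{\left(-317 \right)} + \left(\frac{40613 - 74210}{-32868 + 30539} - -60273\right)} = \sqrt{\left(-78 + \left(-317\right)^{2} - -24409\right) + \left(\frac{40613 - 74210}{-32868 + 30539} - -60273\right)} = \sqrt{\left(-78 + 100489 + 24409\right) + \left(- \frac{33597}{-2329} + 60273\right)} = \sqrt{124820 + \left(\left(-33597\right) \left(- \frac{1}{2329}\right) + 60273\right)} = \sqrt{124820 + \left(\frac{33597}{2329} + 60273\right)} = \sqrt{124820 + \frac{140409414}{2329}} = \sqrt{\frac{431115194}{2329}} = \frac{\sqrt{1004067286826}}{2329}$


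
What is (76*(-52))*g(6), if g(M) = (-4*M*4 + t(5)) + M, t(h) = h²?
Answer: 256880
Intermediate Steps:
g(M) = 25 - 15*M (g(M) = (-4*M*4 + 5²) + M = (-16*M + 25) + M = (25 - 16*M) + M = 25 - 15*M)
(76*(-52))*g(6) = (76*(-52))*(25 - 15*6) = -3952*(25 - 90) = -3952*(-65) = 256880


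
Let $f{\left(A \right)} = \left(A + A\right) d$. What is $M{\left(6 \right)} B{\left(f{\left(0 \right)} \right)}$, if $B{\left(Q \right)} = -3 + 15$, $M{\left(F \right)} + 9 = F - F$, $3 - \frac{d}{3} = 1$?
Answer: $-108$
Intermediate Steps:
$d = 6$ ($d = 9 - 3 = 6$)
$M{\left(F \right)} = -9$ ($M{\left(F \right)} = -9 + \left(F - F\right) = -9 + 0 = -9$)
$f{\left(A \right)} = 12 A$ ($f{\left(A \right)} = \left(A + A\right) 6 = 2 A 6 = 12 A$)
$B{\left(Q \right)} = 12$
$M{\left(6 \right)} B{\left(f{\left(0 \right)} \right)} = \left(-9\right) 12 = -108$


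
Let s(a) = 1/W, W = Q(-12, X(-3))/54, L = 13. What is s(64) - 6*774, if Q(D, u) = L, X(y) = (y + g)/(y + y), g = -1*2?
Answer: -60318/13 ≈ -4639.8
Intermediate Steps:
g = -2
X(y) = (-2 + y)/(2*y) (X(y) = (y - 2)/(y + y) = (-2 + y)/((2*y)) = (-2 + y)*(1/(2*y)) = (-2 + y)/(2*y))
Q(D, u) = 13
W = 13/54 ≈ 0.24074
s(a) = 54/13 (s(a) = 1/(13/54) = 54/13)
s(64) - 6*774 = 54/13 - 6*774 = 54/13 - 4644 = -60318/13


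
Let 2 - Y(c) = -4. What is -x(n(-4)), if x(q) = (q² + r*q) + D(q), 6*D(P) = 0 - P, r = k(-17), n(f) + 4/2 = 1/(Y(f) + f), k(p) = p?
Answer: -28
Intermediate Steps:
Y(c) = 6 (Y(c) = 2 - 1*(-4) = 2 + 4 = 6)
n(f) = -2 + 1/(6 + f)
r = -17
D(P) = -P/6 (D(P) = (0 - P)/6 = (-P)/6 = -P/6)
x(q) = q² - 103*q/6 (x(q) = (q² - 17*q) - q/6 = q² - 103*q/6)
-x(n(-4)) = -(-11 - 2*(-4))/(6 - 4)*(-103 + 6*((-11 - 2*(-4))/(6 - 4)))/6 = -(-11 + 8)/2*(-103 + 6*((-11 + 8)/2))/6 = -(½)*(-3)*(-103 + 6*((½)*(-3)))/6 = -(-3)*(-103 + 6*(-3/2))/(6*2) = -(-3)*(-103 - 9)/(6*2) = -(-3)*(-112)/(6*2) = -1*28 = -28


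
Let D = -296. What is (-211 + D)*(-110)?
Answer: 55770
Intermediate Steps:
(-211 + D)*(-110) = (-211 - 296)*(-110) = -507*(-110) = 55770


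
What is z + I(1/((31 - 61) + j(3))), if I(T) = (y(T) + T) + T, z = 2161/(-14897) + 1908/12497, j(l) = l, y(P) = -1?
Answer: -5360595068/5026530843 ≈ -1.0665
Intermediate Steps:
z = 1417459/186167809 (z = 2161*(-1/14897) + 1908*(1/12497) = -2161/14897 + 1908/12497 = 1417459/186167809 ≈ 0.0076139)
I(T) = -1 + 2*T (I(T) = (-1 + T) + T = -1 + 2*T)
z + I(1/((31 - 61) + j(3))) = 1417459/186167809 + (-1 + 2/((31 - 61) + 3)) = 1417459/186167809 + (-1 + 2/(-30 + 3)) = 1417459/186167809 + (-1 + 2/(-27)) = 1417459/186167809 + (-1 + 2*(-1/27)) = 1417459/186167809 + (-1 - 2/27) = 1417459/186167809 - 29/27 = -5360595068/5026530843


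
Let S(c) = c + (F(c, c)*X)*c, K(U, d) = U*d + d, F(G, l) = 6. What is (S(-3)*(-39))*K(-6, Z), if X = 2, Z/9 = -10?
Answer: 684450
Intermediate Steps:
Z = -90 (Z = 9*(-10) = -90)
K(U, d) = d + U*d
S(c) = 13*c (S(c) = c + (6*2)*c = c + 12*c = 13*c)
(S(-3)*(-39))*K(-6, Z) = ((13*(-3))*(-39))*(-90*(1 - 6)) = (-39*(-39))*(-90*(-5)) = 1521*450 = 684450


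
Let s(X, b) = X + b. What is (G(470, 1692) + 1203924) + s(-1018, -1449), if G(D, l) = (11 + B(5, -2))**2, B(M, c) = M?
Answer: 1201713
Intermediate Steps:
G(D, l) = 256 (G(D, l) = (11 + 5)**2 = 16**2 = 256)
(G(470, 1692) + 1203924) + s(-1018, -1449) = (256 + 1203924) + (-1018 - 1449) = 1204180 - 2467 = 1201713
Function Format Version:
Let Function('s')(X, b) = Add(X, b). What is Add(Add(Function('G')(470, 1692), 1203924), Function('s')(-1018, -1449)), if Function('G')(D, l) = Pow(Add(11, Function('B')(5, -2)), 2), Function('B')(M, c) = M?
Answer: 1201713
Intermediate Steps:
Function('G')(D, l) = 256 (Function('G')(D, l) = Pow(Add(11, 5), 2) = Pow(16, 2) = 256)
Add(Add(Function('G')(470, 1692), 1203924), Function('s')(-1018, -1449)) = Add(Add(256, 1203924), Add(-1018, -1449)) = Add(1204180, -2467) = 1201713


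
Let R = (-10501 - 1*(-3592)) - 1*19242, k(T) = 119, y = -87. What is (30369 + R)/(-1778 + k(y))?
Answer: -1406/553 ≈ -2.5425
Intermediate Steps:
R = -26151 (R = (-10501 + 3592) - 19242 = -6909 - 19242 = -26151)
(30369 + R)/(-1778 + k(y)) = (30369 - 26151)/(-1778 + 119) = 4218/(-1659) = 4218*(-1/1659) = -1406/553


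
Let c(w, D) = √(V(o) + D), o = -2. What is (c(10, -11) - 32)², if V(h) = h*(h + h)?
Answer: (32 - I*√3)² ≈ 1021.0 - 110.85*I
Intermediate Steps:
V(h) = 2*h² (V(h) = h*(2*h) = 2*h²)
c(w, D) = √(8 + D) (c(w, D) = √(2*(-2)² + D) = √(2*4 + D) = √(8 + D))
(c(10, -11) - 32)² = (√(8 - 11) - 32)² = (√(-3) - 32)² = (I*√3 - 32)² = (-32 + I*√3)²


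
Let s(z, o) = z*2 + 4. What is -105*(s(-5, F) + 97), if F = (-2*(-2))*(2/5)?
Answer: -9555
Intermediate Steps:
F = 8/5 (F = 4*(2*(⅕)) = 4*(⅖) = 8/5 ≈ 1.6000)
s(z, o) = 4 + 2*z (s(z, o) = 2*z + 4 = 4 + 2*z)
-105*(s(-5, F) + 97) = -105*((4 + 2*(-5)) + 97) = -105*((4 - 10) + 97) = -105*(-6 + 97) = -105*91 = -9555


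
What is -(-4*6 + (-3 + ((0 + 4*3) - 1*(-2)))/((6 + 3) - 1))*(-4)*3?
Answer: -543/2 ≈ -271.50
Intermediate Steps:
-(-4*6 + (-3 + ((0 + 4*3) - 1*(-2)))/((6 + 3) - 1))*(-4)*3 = -(-24 + (-3 + ((0 + 12) + 2))/(9 - 1))*(-4)*3 = -(-24 + (-3 + (12 + 2))/8)*(-4)*3 = -(-24 + (-3 + 14)*(⅛))*(-4)*3 = -(-24 + 11*(⅛))*(-4)*3 = -(-24 + 11/8)*(-4)*3 = -(-181/8*(-4))*3 = -181*3/2 = -1*543/2 = -543/2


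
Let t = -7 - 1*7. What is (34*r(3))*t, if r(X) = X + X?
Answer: -2856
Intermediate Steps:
t = -14 (t = -7 - 7 = -14)
r(X) = 2*X
(34*r(3))*t = (34*(2*3))*(-14) = (34*6)*(-14) = 204*(-14) = -2856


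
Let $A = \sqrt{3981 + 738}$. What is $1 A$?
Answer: $11 \sqrt{39} \approx 68.695$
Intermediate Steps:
$A = 11 \sqrt{39}$ ($A = \sqrt{4719} = 11 \sqrt{39} \approx 68.695$)
$1 A = 1 \cdot 11 \sqrt{39} = 11 \sqrt{39}$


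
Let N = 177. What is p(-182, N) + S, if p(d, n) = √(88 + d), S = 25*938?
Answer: 23450 + I*√94 ≈ 23450.0 + 9.6954*I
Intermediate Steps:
S = 23450
p(-182, N) + S = √(88 - 182) + 23450 = √(-94) + 23450 = I*√94 + 23450 = 23450 + I*√94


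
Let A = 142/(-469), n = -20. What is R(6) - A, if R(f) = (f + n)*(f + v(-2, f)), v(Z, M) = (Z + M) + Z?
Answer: -52386/469 ≈ -111.70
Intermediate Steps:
v(Z, M) = M + 2*Z (v(Z, M) = (M + Z) + Z = M + 2*Z)
R(f) = (-20 + f)*(-4 + 2*f) (R(f) = (f - 20)*(f + (f + 2*(-2))) = (-20 + f)*(f + (f - 4)) = (-20 + f)*(f + (-4 + f)) = (-20 + f)*(-4 + 2*f))
A = -142/469 (A = 142*(-1/469) = -142/469 ≈ -0.30277)
R(6) - A = (80 - 44*6 + 2*6²) - 1*(-142/469) = (80 - 264 + 2*36) + 142/469 = (80 - 264 + 72) + 142/469 = -112 + 142/469 = -52386/469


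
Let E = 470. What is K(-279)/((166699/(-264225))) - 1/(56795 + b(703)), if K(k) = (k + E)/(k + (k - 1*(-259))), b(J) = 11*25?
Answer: 17042014321/16831598030 ≈ 1.0125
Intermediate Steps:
b(J) = 275
K(k) = (470 + k)/(259 + 2*k) (K(k) = (k + 470)/(k + (k - 1*(-259))) = (470 + k)/(k + (k + 259)) = (470 + k)/(k + (259 + k)) = (470 + k)/(259 + 2*k))
K(-279)/((166699/(-264225))) - 1/(56795 + b(703)) = ((470 - 279)/(259 + 2*(-279)))/((166699/(-264225))) - 1/(56795 + 275) = (191/(259 - 558))/((166699*(-1/264225))) - 1/57070 = (191/(-299))/(-12823/20325) - 1*1/57070 = -1/299*191*(-20325/12823) - 1/57070 = -191/299*(-20325/12823) - 1/57070 = 3882075/3834077 - 1/57070 = 17042014321/16831598030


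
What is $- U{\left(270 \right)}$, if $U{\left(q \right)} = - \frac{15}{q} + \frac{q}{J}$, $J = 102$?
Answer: $- \frac{793}{306} \approx -2.5915$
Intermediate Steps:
$U{\left(q \right)} = - \frac{15}{q} + \frac{q}{102}$
$- U{\left(270 \right)} = - (- \frac{15}{270} + \frac{1}{102} \cdot 270) = - (\left(-15\right) \frac{1}{270} + \frac{45}{17}) = - (- \frac{1}{18} + \frac{45}{17}) = \left(-1\right) \frac{793}{306} = - \frac{793}{306}$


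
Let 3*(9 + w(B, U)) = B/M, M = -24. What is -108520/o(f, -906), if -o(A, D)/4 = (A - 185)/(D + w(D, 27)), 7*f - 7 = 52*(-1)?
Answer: 205653539/1608 ≈ 1.2789e+5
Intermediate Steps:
w(B, U) = -9 - B/72 (w(B, U) = -9 + (B/(-24))/3 = -9 + (B*(-1/24))/3 = -9 + (-B/24)/3 = -9 - B/72)
f = -45/7 (f = 1 + (52*(-1))/7 = 1 + (1/7)*(-52) = 1 - 52/7 = -45/7 ≈ -6.4286)
o(A, D) = -4*(-185 + A)/(-9 + 71*D/72) (o(A, D) = -4*(A - 185)/(D + (-9 - D/72)) = -4*(-185 + A)/(-9 + 71*D/72))
-108520/o(f, -906) = -108520*(-648 + 71*(-906))/(288*(185 - 1*(-45/7))) = -108520*(-648 - 64326)/(288*(185 + 45/7)) = -108520/(288*(1340/7)/(-64974)) = -108520/(288*(-1/64974)*(1340/7)) = -108520/(-64320/75803) = -108520*(-75803/64320) = 205653539/1608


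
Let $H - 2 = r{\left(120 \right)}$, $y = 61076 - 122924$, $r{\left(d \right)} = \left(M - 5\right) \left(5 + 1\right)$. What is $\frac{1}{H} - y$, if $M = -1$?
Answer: $\frac{2102831}{34} \approx 61848.0$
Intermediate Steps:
$r{\left(d \right)} = -36$ ($r{\left(d \right)} = \left(-1 - 5\right) \left(5 + 1\right) = \left(-6\right) 6 = -36$)
$y = -61848$ ($y = 61076 - 122924 = -61848$)
$H = -34$ ($H = 2 - 36 = -34$)
$\frac{1}{H} - y = \frac{1}{-34} - -61848 = - \frac{1}{34} + 61848 = \frac{2102831}{34}$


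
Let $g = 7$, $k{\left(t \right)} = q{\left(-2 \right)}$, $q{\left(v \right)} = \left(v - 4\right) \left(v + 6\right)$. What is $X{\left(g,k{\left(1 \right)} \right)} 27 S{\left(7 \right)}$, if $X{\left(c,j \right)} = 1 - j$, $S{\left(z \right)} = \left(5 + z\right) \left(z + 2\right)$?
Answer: $72900$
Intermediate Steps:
$q{\left(v \right)} = \left(-4 + v\right) \left(6 + v\right)$
$k{\left(t \right)} = -24$ ($k{\left(t \right)} = -24 + \left(-2\right)^{2} + 2 \left(-2\right) = -24 + 4 - 4 = -24$)
$S{\left(z \right)} = \left(2 + z\right) \left(5 + z\right)$ ($S{\left(z \right)} = \left(5 + z\right) \left(2 + z\right) = \left(2 + z\right) \left(5 + z\right)$)
$X{\left(g,k{\left(1 \right)} \right)} 27 S{\left(7 \right)} = \left(1 - -24\right) 27 \left(10 + 7^{2} + 7 \cdot 7\right) = \left(1 + 24\right) 27 \left(10 + 49 + 49\right) = 25 \cdot 27 \cdot 108 = 675 \cdot 108 = 72900$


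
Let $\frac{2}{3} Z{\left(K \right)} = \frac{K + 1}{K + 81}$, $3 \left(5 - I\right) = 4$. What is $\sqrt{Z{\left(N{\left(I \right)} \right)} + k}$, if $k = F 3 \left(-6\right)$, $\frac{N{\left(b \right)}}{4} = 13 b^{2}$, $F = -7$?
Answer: $\frac{\sqrt{25109834190}}{14042} \approx 11.285$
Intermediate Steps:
$I = \frac{11}{3}$ ($I = 5 - \frac{4}{3} = \frac{11}{3} \approx 3.6667$)
$N{\left(b \right)} = 52 b^{2}$ ($N{\left(b \right)} = 4 \cdot 13 b^{2} = 52 b^{2}$)
$Z{\left(K \right)} = \frac{3 \left(1 + K\right)}{2 \left(81 + K\right)}$ ($Z{\left(K \right)} = \frac{3 \frac{K + 1}{K + 81}}{2} = \frac{3 \frac{1 + K}{81 + K}}{2} = \frac{3 \left(1 + K\right)}{2 \left(81 + K\right)}$)
$k = 126$ ($k = \left(-7\right) 3 \left(-6\right) = \left(-21\right) \left(-6\right) = 126$)
$\sqrt{Z{\left(N{\left(I \right)} \right)} + k} = \sqrt{\frac{3 \left(1 + 52 \left(\frac{11}{3}\right)^{2}\right)}{2 \left(81 + 52 \left(\frac{11}{3}\right)^{2}\right)} + 126} = \sqrt{\frac{3 \left(1 + 52 \cdot \frac{121}{9}\right)}{2 \left(81 + 52 \cdot \frac{121}{9}\right)} + 126} = \sqrt{\frac{3 \left(1 + \frac{6292}{9}\right)}{2 \left(81 + \frac{6292}{9}\right)} + 126} = \sqrt{\frac{3}{2} \frac{1}{\frac{7021}{9}} \cdot \frac{6301}{9} + 126} = \sqrt{\frac{3}{2} \cdot \frac{9}{7021} \cdot \frac{6301}{9} + 126} = \sqrt{\frac{18903}{14042} + 126} = \sqrt{\frac{1788195}{14042}} = \frac{\sqrt{25109834190}}{14042}$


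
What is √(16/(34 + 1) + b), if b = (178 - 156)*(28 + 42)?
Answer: 2*√471765/35 ≈ 39.249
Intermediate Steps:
b = 1540 (b = 22*70 = 1540)
√(16/(34 + 1) + b) = √(16/(34 + 1) + 1540) = √(16/35 + 1540) = √(53916/35) = 2*√471765/35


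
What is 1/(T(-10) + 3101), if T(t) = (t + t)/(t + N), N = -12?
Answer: 11/34121 ≈ 0.00032238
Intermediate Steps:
T(t) = 2*t/(-12 + t) (T(t) = (t + t)/(t - 12) = (2*t)/(-12 + t) = 2*t/(-12 + t))
1/(T(-10) + 3101) = 1/(2*(-10)/(-12 - 10) + 3101) = 1/(2*(-10)/(-22) + 3101) = 1/(2*(-10)*(-1/22) + 3101) = 1/(10/11 + 3101) = 1/(34121/11) = 11/34121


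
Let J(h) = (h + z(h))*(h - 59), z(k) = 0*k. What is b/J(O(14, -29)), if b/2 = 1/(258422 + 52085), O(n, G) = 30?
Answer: -1/135070545 ≈ -7.4035e-9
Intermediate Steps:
z(k) = 0
J(h) = h*(-59 + h) (J(h) = (h + 0)*(h - 59) = h*(-59 + h))
b = 2/310507 (b = 2/(258422 + 52085) = 2/310507 ≈ 6.4411e-6)
b/J(O(14, -29)) = 2/(310507*((30*(-59 + 30)))) = 2/(310507*((30*(-29)))) = (2/310507)/(-870) = (2/310507)*(-1/870) = -1/135070545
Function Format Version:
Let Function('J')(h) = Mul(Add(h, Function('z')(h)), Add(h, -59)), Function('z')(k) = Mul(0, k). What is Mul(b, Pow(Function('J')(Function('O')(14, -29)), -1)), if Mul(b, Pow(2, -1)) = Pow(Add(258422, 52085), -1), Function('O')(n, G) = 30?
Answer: Rational(-1, 135070545) ≈ -7.4035e-9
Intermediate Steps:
Function('z')(k) = 0
Function('J')(h) = Mul(h, Add(-59, h)) (Function('J')(h) = Mul(Add(h, 0), Add(h, -59)) = Mul(h, Add(-59, h)))
b = Rational(2, 310507) (b = Mul(2, Pow(Add(258422, 52085), -1)) = Mul(2, Pow(310507, -1)) = Mul(2, Rational(1, 310507)) = Rational(2, 310507) ≈ 6.4411e-6)
Mul(b, Pow(Function('J')(Function('O')(14, -29)), -1)) = Mul(Rational(2, 310507), Pow(Mul(30, Add(-59, 30)), -1)) = Mul(Rational(2, 310507), Pow(Mul(30, -29), -1)) = Mul(Rational(2, 310507), Pow(-870, -1)) = Mul(Rational(2, 310507), Rational(-1, 870)) = Rational(-1, 135070545)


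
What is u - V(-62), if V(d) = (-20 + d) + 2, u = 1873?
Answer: 1953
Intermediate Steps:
V(d) = -18 + d
u - V(-62) = 1873 - (-18 - 62) = 1873 - 1*(-80) = 1873 + 80 = 1953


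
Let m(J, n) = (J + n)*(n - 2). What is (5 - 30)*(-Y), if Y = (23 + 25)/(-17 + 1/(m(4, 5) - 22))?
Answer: -500/7 ≈ -71.429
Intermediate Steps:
m(J, n) = (-2 + n)*(J + n) (m(J, n) = (J + n)*(-2 + n) = (-2 + n)*(J + n))
Y = -20/7 (Y = (23 + 25)/(-17 + 1/((5**2 - 2*4 - 2*5 + 4*5) - 22)) = 48/(-17 + 1/((25 - 8 - 10 + 20) - 22)) = 48/(-17 + 1/(27 - 22)) = 48/(-17 + 1/5) = 48/(-84/5) = 48*(-5/84) = -20/7 ≈ -2.8571)
(5 - 30)*(-Y) = (5 - 30)*(-1*(-20/7)) = -25*20/7 = -500/7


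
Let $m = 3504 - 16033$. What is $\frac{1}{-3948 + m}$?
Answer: $- \frac{1}{16477} \approx -6.0691 \cdot 10^{-5}$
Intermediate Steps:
$m = -12529$ ($m = 3504 - 16033 = -12529$)
$\frac{1}{-3948 + m} = \frac{1}{-3948 - 12529} = \frac{1}{-16477} = - \frac{1}{16477}$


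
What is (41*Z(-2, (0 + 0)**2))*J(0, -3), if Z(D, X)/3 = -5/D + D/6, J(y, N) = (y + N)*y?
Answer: 0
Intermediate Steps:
J(y, N) = y*(N + y) (J(y, N) = (N + y)*y = y*(N + y))
Z(D, X) = D/2 - 15/D (Z(D, X) = 3*(-5/D + D/6) = D/2 - 15/D)
(41*Z(-2, (0 + 0)**2))*J(0, -3) = (41*((1/2)*(-2) - 15/(-2)))*(0*(-3 + 0)) = (41*(-1 - 15*(-1/2)))*(0*(-3)) = (41*(-1 + 15/2))*0 = (41*(13/2))*0 = (533/2)*0 = 0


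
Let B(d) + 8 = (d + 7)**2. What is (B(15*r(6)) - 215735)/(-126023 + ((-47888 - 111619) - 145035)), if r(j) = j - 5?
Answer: 215259/430565 ≈ 0.49995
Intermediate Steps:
r(j) = -5 + j
B(d) = -8 + (7 + d)**2 (B(d) = -8 + (d + 7)**2 = -8 + (7 + d)**2)
(B(15*r(6)) - 215735)/(-126023 + ((-47888 - 111619) - 145035)) = ((-8 + (7 + 15*(-5 + 6))**2) - 215735)/(-126023 + ((-47888 - 111619) - 145035)) = ((-8 + (7 + 15*1)**2) - 215735)/(-126023 + (-159507 - 145035)) = ((-8 + (7 + 15)**2) - 215735)/(-126023 - 304542) = ((-8 + 22**2) - 215735)/(-430565) = ((-8 + 484) - 215735)*(-1/430565) = (476 - 215735)*(-1/430565) = -215259*(-1/430565) = 215259/430565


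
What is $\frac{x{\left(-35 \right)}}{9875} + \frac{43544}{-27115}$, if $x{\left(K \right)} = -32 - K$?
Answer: $- \frac{85983131}{53552125} \approx -1.6056$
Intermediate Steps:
$\frac{x{\left(-35 \right)}}{9875} + \frac{43544}{-27115} = \frac{-32 - -35}{9875} + \frac{43544}{-27115} = \left(-32 + 35\right) \frac{1}{9875} + 43544 \left(- \frac{1}{27115}\right) = 3 \cdot \frac{1}{9875} - \frac{43544}{27115} = \frac{3}{9875} - \frac{43544}{27115} = - \frac{85983131}{53552125}$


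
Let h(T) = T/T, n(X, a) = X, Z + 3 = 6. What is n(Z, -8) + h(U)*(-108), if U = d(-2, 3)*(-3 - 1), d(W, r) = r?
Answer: -105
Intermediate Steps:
Z = 3 (Z = -3 + 6 = 3)
U = -12 (U = 3*(-3 - 1) = 3*(-4) = -12)
h(T) = 1
n(Z, -8) + h(U)*(-108) = 3 + 1*(-108) = 3 - 108 = -105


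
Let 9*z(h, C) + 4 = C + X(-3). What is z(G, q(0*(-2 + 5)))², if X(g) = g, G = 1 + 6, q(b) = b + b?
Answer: 49/81 ≈ 0.60494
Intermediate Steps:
q(b) = 2*b
G = 7
z(h, C) = -7/9 + C/9 (z(h, C) = -4/9 + (C - 3)/9 = -4/9 + (-3 + C)/9 = -4/9 + (-⅓ + C/9) = -7/9 + C/9)
z(G, q(0*(-2 + 5)))² = (-7/9 + (2*(0*(-2 + 5)))/9)² = (-7/9 + (2*(0*3))/9)² = (-7/9 + (2*0)/9)² = (-7/9 + (⅑)*0)² = (-7/9 + 0)² = (-7/9)² = 49/81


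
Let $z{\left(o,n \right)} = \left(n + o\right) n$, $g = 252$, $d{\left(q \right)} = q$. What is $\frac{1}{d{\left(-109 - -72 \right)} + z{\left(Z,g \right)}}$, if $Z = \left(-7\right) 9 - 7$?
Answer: $\frac{1}{45827} \approx 2.1821 \cdot 10^{-5}$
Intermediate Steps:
$Z = -70$ ($Z = -63 - 7 = -70$)
$z{\left(o,n \right)} = n \left(n + o\right)$
$\frac{1}{d{\left(-109 - -72 \right)} + z{\left(Z,g \right)}} = \frac{1}{\left(-109 - -72\right) + 252 \left(252 - 70\right)} = \frac{1}{\left(-109 + 72\right) + 252 \cdot 182} = \frac{1}{-37 + 45864} = \frac{1}{45827}$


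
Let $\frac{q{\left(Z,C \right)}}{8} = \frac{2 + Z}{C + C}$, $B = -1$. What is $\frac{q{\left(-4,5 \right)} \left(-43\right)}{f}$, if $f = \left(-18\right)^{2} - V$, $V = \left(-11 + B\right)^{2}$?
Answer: $\frac{86}{225} \approx 0.38222$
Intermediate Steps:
$q{\left(Z,C \right)} = \frac{4 \left(2 + Z\right)}{C}$ ($q{\left(Z,C \right)} = 8 \frac{2 + Z}{C + C} = 8 \frac{2 + Z}{2 C} = \frac{4 \left(2 + Z\right)}{C}$)
$V = 144$ ($V = \left(-11 - 1\right)^{2} = \left(-12\right)^{2} = 144$)
$f = 180$ ($f = \left(-18\right)^{2} - 144 = 324 - 144 = 180$)
$\frac{q{\left(-4,5 \right)} \left(-43\right)}{f} = \frac{\frac{4 \left(2 - 4\right)}{5} \left(-43\right)}{180} = 4 \cdot \frac{1}{5} \left(-2\right) \left(-43\right) \frac{1}{180} = \left(- \frac{8}{5}\right) \left(-43\right) \frac{1}{180} = \frac{344}{5} \cdot \frac{1}{180} = \frac{86}{225}$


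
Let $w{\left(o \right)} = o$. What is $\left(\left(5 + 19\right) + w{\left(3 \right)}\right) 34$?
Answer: $918$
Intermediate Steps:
$\left(\left(5 + 19\right) + w{\left(3 \right)}\right) 34 = \left(\left(5 + 19\right) + 3\right) 34 = \left(24 + 3\right) 34 = 27 \cdot 34 = 918$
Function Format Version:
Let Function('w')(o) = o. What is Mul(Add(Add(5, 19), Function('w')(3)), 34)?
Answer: 918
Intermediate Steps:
Mul(Add(Add(5, 19), Function('w')(3)), 34) = Mul(Add(Add(5, 19), 3), 34) = Mul(Add(24, 3), 34) = Mul(27, 34) = 918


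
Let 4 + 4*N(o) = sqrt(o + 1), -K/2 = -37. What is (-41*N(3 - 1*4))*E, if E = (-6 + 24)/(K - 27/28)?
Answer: 20664/2045 ≈ 10.105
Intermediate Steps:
K = 74 (K = -2*(-37) = 74)
N(o) = -1 + sqrt(1 + o)/4 (N(o) = -1 + sqrt(o + 1)/4 = -1 + sqrt(1 + o)/4)
E = 504/2045 (E = (-6 + 24)/(74 - 27/28) = 18/(74 - 27*1/28) = 18/(74 - 27/28) = 18/(2045/28) = 18*(28/2045) = 504/2045 ≈ 0.24645)
(-41*N(3 - 1*4))*E = -41*(-1 + sqrt(1 + (3 - 1*4))/4)*(504/2045) = -41*(-1 + sqrt(1 + (3 - 4))/4)*(504/2045) = -41*(-1 + sqrt(1 - 1)/4)*(504/2045) = -41*(-1 + sqrt(0)/4)*(504/2045) = -41*(-1 + (1/4)*0)*(504/2045) = -41*(-1 + 0)*(504/2045) = -41*(-1)*(504/2045) = 41*(504/2045) = 20664/2045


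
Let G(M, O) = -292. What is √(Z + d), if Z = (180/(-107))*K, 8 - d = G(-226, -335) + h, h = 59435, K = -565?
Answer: I*√666154715/107 ≈ 241.21*I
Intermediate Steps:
d = -59135 (d = 8 - (-292 + 59435) = 8 - 1*59143 = 8 - 59143 = -59135)
Z = 101700/107 (Z = (180/(-107))*(-565) = (180*(-1/107))*(-565) = -180/107*(-565) = 101700/107 ≈ 950.47)
√(Z + d) = √(101700/107 - 59135) = √(-6225745/107) = I*√666154715/107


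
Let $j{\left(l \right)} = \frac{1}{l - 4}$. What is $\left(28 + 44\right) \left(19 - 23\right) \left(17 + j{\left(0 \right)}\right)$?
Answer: $-4824$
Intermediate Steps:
$j{\left(l \right)} = \frac{1}{-4 + l}$
$\left(28 + 44\right) \left(19 - 23\right) \left(17 + j{\left(0 \right)}\right) = \left(28 + 44\right) \left(19 - 23\right) \left(17 + \frac{1}{-4 + 0}\right) = 72 \left(- 4 \left(17 + \frac{1}{-4}\right)\right) = 72 \left(- 4 \left(17 - \frac{1}{4}\right)\right) = 72 \left(\left(-4\right) \frac{67}{4}\right) = 72 \left(-67\right) = -4824$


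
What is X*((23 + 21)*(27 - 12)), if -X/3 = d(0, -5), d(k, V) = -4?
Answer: 7920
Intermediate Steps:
X = 12 (X = -3*(-4) = 12)
X*((23 + 21)*(27 - 12)) = 12*((23 + 21)*(27 - 12)) = 12*(44*15) = 12*660 = 7920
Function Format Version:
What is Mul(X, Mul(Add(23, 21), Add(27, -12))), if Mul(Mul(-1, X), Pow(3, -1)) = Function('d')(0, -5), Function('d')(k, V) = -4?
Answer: 7920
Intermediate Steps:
X = 12 (X = Mul(-3, -4) = 12)
Mul(X, Mul(Add(23, 21), Add(27, -12))) = Mul(12, Mul(Add(23, 21), Add(27, -12))) = Mul(12, Mul(44, 15)) = Mul(12, 660) = 7920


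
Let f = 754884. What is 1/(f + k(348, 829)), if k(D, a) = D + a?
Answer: 1/756061 ≈ 1.3226e-6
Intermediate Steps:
1/(f + k(348, 829)) = 1/(754884 + (348 + 829)) = 1/(754884 + 1177) = 1/756061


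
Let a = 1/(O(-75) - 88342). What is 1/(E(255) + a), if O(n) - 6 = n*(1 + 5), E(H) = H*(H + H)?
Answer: 88786/11546619299 ≈ 7.6893e-6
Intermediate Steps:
E(H) = 2*H**2 (E(H) = H*(2*H) = 2*H**2)
O(n) = 6 + 6*n (O(n) = 6 + n*(1 + 5) = 6 + n*6 = 6 + 6*n)
a = -1/88786 (a = 1/((6 + 6*(-75)) - 88342) = 1/((6 - 450) - 88342) = 1/(-444 - 88342) = 1/(-88786) = -1/88786 ≈ -1.1263e-5)
1/(E(255) + a) = 1/(2*255**2 - 1/88786) = 1/(2*65025 - 1/88786) = 1/(130050 - 1/88786) = 1/(11546619299/88786) = 88786/11546619299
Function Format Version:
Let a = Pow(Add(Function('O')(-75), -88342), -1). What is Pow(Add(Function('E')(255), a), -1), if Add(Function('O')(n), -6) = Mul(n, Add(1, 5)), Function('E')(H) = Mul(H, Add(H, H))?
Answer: Rational(88786, 11546619299) ≈ 7.6893e-6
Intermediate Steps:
Function('E')(H) = Mul(2, Pow(H, 2)) (Function('E')(H) = Mul(H, Mul(2, H)) = Mul(2, Pow(H, 2)))
Function('O')(n) = Add(6, Mul(6, n)) (Function('O')(n) = Add(6, Mul(n, Add(1, 5))) = Add(6, Mul(n, 6)) = Add(6, Mul(6, n)))
a = Rational(-1, 88786) (a = Pow(Add(Add(6, Mul(6, -75)), -88342), -1) = Pow(Add(Add(6, -450), -88342), -1) = Pow(Add(-444, -88342), -1) = Pow(-88786, -1) = Rational(-1, 88786) ≈ -1.1263e-5)
Pow(Add(Function('E')(255), a), -1) = Pow(Add(Mul(2, Pow(255, 2)), Rational(-1, 88786)), -1) = Pow(Add(Mul(2, 65025), Rational(-1, 88786)), -1) = Pow(Add(130050, Rational(-1, 88786)), -1) = Pow(Rational(11546619299, 88786), -1) = Rational(88786, 11546619299)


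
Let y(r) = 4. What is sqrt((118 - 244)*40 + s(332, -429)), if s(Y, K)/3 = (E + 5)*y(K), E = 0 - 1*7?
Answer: 2*I*sqrt(1266) ≈ 71.162*I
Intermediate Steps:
E = -7 (E = 0 - 7 = -7)
s(Y, K) = -24 (s(Y, K) = 3*((-7 + 5)*4) = 3*(-2*4) = 3*(-8) = -24)
sqrt((118 - 244)*40 + s(332, -429)) = sqrt((118 - 244)*40 - 24) = sqrt(-126*40 - 24) = sqrt(-5040 - 24) = sqrt(-5064) = 2*I*sqrt(1266)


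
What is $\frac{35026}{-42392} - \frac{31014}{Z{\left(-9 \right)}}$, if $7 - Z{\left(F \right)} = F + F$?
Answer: $- \frac{657810569}{529900} \approx -1241.4$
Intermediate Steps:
$Z{\left(F \right)} = 7 - 2 F$ ($Z{\left(F \right)} = 7 - \left(F + F\right) = 7 - 2 F$)
$\frac{35026}{-42392} - \frac{31014}{Z{\left(-9 \right)}} = \frac{35026}{-42392} - \frac{31014}{7 - -18} = 35026 \left(- \frac{1}{42392}\right) - \frac{31014}{7 + 18} = - \frac{17513}{21196} - \frac{31014}{25} = - \frac{657810569}{529900}$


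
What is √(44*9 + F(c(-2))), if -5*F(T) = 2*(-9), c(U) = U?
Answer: 3*√1110/5 ≈ 19.990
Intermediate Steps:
F(T) = 18/5 (F(T) = -2*(-9)/5 = -⅕*(-18) = 18/5)
√(44*9 + F(c(-2))) = √(44*9 + 18/5) = √(396 + 18/5) = √(1998/5) = 3*√1110/5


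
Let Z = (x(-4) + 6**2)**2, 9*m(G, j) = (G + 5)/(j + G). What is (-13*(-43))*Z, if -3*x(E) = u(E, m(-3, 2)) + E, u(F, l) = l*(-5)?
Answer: 556766236/729 ≈ 7.6374e+5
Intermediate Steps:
m(G, j) = (5 + G)/(9*(G + j)) (m(G, j) = ((G + 5)/(j + G))/9 = ((5 + G)/(G + j))/9 = (5 + G)/(9*(G + j)))
u(F, l) = -5*l
x(E) = -10/27 - E/3 (x(E) = -(-5*(5 - 3)/(9*(-3 + 2)) + E)/3 = -(-5*2/(9*(-1)) + E)/3 = -(-5*(-1)*2/9 + E)/3 = -(-5*(-2/9) + E)/3 = -(10/9 + E)/3 = -10/27 - E/3)
Z = 996004/729 (Z = ((-10/27 - 1/3*(-4)) + 6**2)**2 = ((-10/27 + 4/3) + 36)**2 = (26/27 + 36)**2 = (998/27)**2 = 996004/729 ≈ 1366.3)
(-13*(-43))*Z = -13*(-43)*(996004/729) = 559*(996004/729) = 556766236/729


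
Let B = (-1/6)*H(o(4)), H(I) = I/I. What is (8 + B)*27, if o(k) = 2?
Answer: 423/2 ≈ 211.50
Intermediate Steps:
H(I) = 1
B = -1/6 (B = -1/6*1 = -1/6 ≈ -0.16667)
(8 + B)*27 = (8 - 1/6)*27 = (47/6)*27 = 423/2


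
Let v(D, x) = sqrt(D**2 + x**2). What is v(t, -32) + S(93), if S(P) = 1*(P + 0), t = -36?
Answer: 93 + 4*sqrt(145) ≈ 141.17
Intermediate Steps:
S(P) = P (S(P) = 1*P = P)
v(t, -32) + S(93) = sqrt((-36)**2 + (-32)**2) + 93 = sqrt(1296 + 1024) + 93 = sqrt(2320) + 93 = 4*sqrt(145) + 93 = 93 + 4*sqrt(145)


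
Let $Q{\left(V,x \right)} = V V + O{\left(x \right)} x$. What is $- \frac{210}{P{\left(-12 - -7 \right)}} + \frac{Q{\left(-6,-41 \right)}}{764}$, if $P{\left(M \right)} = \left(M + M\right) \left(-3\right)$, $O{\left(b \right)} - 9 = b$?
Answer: $- \frac{1000}{191} \approx -5.2356$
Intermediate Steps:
$O{\left(b \right)} = 9 + b$
$Q{\left(V,x \right)} = V^{2} + x \left(9 + x\right)$ ($Q{\left(V,x \right)} = V V + \left(9 + x\right) x = V^{2} + x \left(9 + x\right)$)
$P{\left(M \right)} = - 6 M$ ($P{\left(M \right)} = 2 M \left(-3\right) = - 6 M$)
$- \frac{210}{P{\left(-12 - -7 \right)}} + \frac{Q{\left(-6,-41 \right)}}{764} = - \frac{210}{\left(-6\right) \left(-12 - -7\right)} + \frac{\left(-6\right)^{2} - 41 \left(9 - 41\right)}{764} = - \frac{210}{\left(-6\right) \left(-12 + 7\right)} + \left(36 - -1312\right) \frac{1}{764} = - \frac{210}{\left(-6\right) \left(-5\right)} + \left(36 + 1312\right) \frac{1}{764} = - \frac{210}{30} + 1348 \cdot \frac{1}{764} = \left(-210\right) \frac{1}{30} + \frac{337}{191} = -7 + \frac{337}{191} = - \frac{1000}{191}$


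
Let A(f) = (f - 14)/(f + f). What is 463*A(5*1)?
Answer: -4167/10 ≈ -416.70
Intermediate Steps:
A(f) = (-14 + f)/(2*f) (A(f) = (-14 + f)/((2*f)) = (-14 + f)*(1/(2*f)) = (-14 + f)/(2*f))
463*A(5*1) = 463*((-14 + 5*1)/(2*((5*1)))) = 463*((½)*(-14 + 5)/5) = 463*((½)*(⅕)*(-9)) = 463*(-9/10) = -4167/10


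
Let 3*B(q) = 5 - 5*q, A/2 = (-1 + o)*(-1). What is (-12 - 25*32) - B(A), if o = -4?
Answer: -797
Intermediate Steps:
A = 10 (A = 2*((-1 - 4)*(-1)) = 2*(-5*(-1)) = 2*5 = 10)
B(q) = 5/3 - 5*q/3 (B(q) = (5 - 5*q)/3 = 5/3 - 5*q/3)
(-12 - 25*32) - B(A) = (-12 - 25*32) - (5/3 - 5/3*10) = (-12 - 800) - (5/3 - 50/3) = -812 - 1*(-15) = -812 + 15 = -797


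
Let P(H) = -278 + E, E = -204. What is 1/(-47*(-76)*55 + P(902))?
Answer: 1/195978 ≈ 5.1026e-6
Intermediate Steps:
P(H) = -482 (P(H) = -278 - 204 = -482)
1/(-47*(-76)*55 + P(902)) = 1/(-47*(-76)*55 - 482) = 1/(3572*55 - 482) = 1/(196460 - 482) = 1/195978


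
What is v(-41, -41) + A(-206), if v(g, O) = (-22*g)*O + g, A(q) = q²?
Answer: 5413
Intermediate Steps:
v(g, O) = g - 22*O*g (v(g, O) = -22*O*g + g = g - 22*O*g)
v(-41, -41) + A(-206) = -41*(1 - 22*(-41)) + (-206)² = -41*(1 + 902) + 42436 = -41*903 + 42436 = -37023 + 42436 = 5413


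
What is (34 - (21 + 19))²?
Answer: 36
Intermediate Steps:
(34 - (21 + 19))² = (34 - 1*40)² = (34 - 40)² = (-6)² = 36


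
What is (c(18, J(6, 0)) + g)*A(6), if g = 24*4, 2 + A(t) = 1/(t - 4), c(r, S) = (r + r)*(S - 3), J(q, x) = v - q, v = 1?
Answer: 288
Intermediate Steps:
J(q, x) = 1 - q
c(r, S) = 2*r*(-3 + S) (c(r, S) = (2*r)*(-3 + S) = 2*r*(-3 + S))
A(t) = -2 + 1/(-4 + t) (A(t) = -2 + 1/(t - 4) = -2 + 1/(-4 + t))
g = 96
(c(18, J(6, 0)) + g)*A(6) = (2*18*(-3 + (1 - 1*6)) + 96)*((9 - 2*6)/(-4 + 6)) = (2*18*(-3 + (1 - 6)) + 96)*((9 - 12)/2) = (2*18*(-3 - 5) + 96)*((½)*(-3)) = (2*18*(-8) + 96)*(-3/2) = (-288 + 96)*(-3/2) = -192*(-3/2) = 288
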